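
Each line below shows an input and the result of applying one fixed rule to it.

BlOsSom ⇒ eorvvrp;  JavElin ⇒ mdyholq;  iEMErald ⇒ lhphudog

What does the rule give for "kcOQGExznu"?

What's happening: shift every letter 3 places forward in the alphabet (wrapping around), then convert every letter to lowercase.
Working it through for "kcOQGExznu": intermediate "nfRTJHacqx", final "nfrtjhacqx".

nfrtjhacqx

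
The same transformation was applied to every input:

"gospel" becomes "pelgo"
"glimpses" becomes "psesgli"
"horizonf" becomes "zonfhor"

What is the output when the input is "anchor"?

What's happening: swap the front and back halves of the string, then delete the last character.
Applying both steps to "anchor": "horanc", then "horan".

horan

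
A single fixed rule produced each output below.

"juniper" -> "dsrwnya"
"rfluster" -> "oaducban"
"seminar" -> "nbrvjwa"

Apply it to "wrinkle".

afwrutn

Rule — shift every letter 9 places forward in the alphabet (wrapping around), then swap each adjacent pair of characters (1↔2, 3↔4, ...).
Applying both steps to "wrinkle": "farwtun", then "afwrutn".
(Check on "juniper": → "sdwryna" → "dsrwnya" ✓)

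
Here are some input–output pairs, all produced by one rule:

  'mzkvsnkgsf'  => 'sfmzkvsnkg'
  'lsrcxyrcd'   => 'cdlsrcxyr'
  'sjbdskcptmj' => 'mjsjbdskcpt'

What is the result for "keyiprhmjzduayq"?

yqkeyiprhmjzdua

The transformation: move the last 2 characters to the front (rotate right by 2).
So "keyiprhmjzduayq" becomes "yqkeyiprhmjzdua".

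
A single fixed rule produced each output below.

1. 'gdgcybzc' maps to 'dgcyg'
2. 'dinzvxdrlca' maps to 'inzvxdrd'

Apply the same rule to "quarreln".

Rule — delete the last 3 characters, then move the first character to the end.
"quarreln" → "quarr" → "uarrq".

uarrq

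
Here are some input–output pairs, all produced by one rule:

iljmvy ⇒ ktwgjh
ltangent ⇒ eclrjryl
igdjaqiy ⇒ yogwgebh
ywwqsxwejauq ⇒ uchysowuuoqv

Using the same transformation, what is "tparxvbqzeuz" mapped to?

zoxcsxrnypvt

In each case the input is transformed by: shift every letter 2 places backward in the alphabet (wrapping around), then swap the front and back halves of the string.
Working it through for "tparxvbqzeuz": intermediate "rnypvtzoxcsx", final "zoxcsxrnypvt".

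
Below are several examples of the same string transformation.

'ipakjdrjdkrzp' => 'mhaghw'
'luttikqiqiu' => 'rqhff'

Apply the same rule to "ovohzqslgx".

seniu

The transformation: keep every other character starting from the second (positions 2nd, 4th, 6th, ...), then shift every letter 3 places backward in the alphabet (wrapping around).
Applying that to "ovohzqslgx" gives "seniu".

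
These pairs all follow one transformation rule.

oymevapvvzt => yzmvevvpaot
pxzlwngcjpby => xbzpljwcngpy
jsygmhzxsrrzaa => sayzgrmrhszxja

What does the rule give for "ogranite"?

Each output is the input with this applied: take characters alternately from the front and the back (1st, last, 2nd, 2nd-last, ...), then move the first 2 characters to the end (rotate left by 2).
So "ogranite" becomes "gtrianoe".

gtrianoe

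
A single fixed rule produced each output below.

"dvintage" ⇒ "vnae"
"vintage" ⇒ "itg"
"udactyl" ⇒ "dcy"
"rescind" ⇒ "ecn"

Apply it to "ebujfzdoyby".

The rule is to keep every other character starting from the second (positions 2nd, 4th, 6th, ...).
So "ebujfzdoyby" becomes "bjzob".

bjzob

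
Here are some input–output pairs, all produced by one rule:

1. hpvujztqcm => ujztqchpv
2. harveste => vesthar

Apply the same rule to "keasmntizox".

Looking at the pairs, the operation is to delete the last character, then move the first 3 characters to the end (rotate left by 3).
Starting from "keasmntizox": after the first operation, "keasmntizo"; after the second, "smntizokea".

smntizokea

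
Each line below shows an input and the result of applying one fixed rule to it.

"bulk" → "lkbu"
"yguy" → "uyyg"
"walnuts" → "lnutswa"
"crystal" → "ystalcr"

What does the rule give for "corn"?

The rule is to move the first 2 characters to the end (rotate left by 2).
So "corn" becomes "rnco".

rnco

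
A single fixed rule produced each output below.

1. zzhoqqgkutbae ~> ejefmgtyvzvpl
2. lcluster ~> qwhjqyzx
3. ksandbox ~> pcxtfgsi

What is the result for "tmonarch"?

The transformation: take characters alternately from the front and the back (1st, last, 2nd, 2nd-last, ...), then shift every letter 5 places forward in the alphabet (wrapping around).
"tmonarch" → "thmcorna" → "ymrhtwsf".
(Check on "zzhoqqgkutbae": → "zezahbotquqkg" → "ejefmgtyvzvpl" ✓)

ymrhtwsf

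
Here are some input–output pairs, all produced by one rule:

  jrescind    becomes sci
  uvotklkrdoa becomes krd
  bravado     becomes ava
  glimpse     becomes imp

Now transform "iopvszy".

pvs

Each output is the input with this applied: move the last 2 characters to the front (rotate right by 2), then keep only the last 3 characters.
Starting from "iopvszy": after the first operation, "zyiopvs"; after the second, "pvs".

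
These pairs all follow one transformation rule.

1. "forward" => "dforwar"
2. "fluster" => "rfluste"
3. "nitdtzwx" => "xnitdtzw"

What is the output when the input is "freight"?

tfreigh

The pattern: move the last character to the front.
Doing the same to "freight": "tfreigh".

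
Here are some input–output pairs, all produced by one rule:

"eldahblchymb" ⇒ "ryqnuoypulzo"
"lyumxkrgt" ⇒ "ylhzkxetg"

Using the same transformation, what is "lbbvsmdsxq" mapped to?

yooifzqfkd

The transformation: shift every letter 13 places forward in the alphabet (wrapping around) — i.e. ROT13.
For "lbbvsmdsxq" the result is "yooifzqfkd".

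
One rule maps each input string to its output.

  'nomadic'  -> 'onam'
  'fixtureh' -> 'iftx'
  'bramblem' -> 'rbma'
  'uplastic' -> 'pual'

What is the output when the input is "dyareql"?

ydra

The pattern: swap each adjacent pair of characters (1↔2, 3↔4, ...), then keep only the first 4 characters.
For "dyareql", step one produces "ydraqel"; step two turns that into "ydra".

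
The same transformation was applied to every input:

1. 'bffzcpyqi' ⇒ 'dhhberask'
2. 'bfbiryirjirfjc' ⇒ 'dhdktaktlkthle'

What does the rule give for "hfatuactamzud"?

The pattern: shift every letter 2 places forward in the alphabet (wrapping around).
For "hfatuactamzud" the result is "jhcvwcevcobwf".

jhcvwcevcobwf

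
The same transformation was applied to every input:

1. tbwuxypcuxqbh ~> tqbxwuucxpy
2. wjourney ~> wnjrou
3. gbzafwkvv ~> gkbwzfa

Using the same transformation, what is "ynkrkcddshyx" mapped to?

yhnskdrdkc

In each case the input is transformed by: delete the last 2 characters, then take characters alternately from the front and the back (1st, last, 2nd, 2nd-last, ...).
For "ynkrkcddshyx", step one produces "ynkrkcddsh"; step two turns that into "yhnskdrdkc".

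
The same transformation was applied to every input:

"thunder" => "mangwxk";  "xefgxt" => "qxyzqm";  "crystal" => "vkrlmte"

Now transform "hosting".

Rule — shift every letter 7 places backward in the alphabet (wrapping around).
So "hosting" becomes "ahlmbgz".

ahlmbgz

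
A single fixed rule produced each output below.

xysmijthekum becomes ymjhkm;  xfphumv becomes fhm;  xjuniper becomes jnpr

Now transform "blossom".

lso

The transformation: keep every other character starting from the second (positions 2nd, 4th, 6th, ...).
For "blossom" the result is "lso".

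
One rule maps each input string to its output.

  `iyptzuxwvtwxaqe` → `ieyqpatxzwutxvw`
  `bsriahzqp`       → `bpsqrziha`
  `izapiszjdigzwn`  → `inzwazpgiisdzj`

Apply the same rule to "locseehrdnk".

The transformation: take characters alternately from the front and the back (1st, last, 2nd, 2nd-last, ...).
For "locseehrdnk" the result is "lkoncdsrehe".

lkoncdsrehe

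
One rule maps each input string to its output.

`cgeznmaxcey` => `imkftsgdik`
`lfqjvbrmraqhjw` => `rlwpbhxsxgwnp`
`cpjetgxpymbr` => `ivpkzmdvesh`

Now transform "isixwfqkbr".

oyodclwqh

In each case the input is transformed by: shift every letter 6 places forward in the alphabet (wrapping around), then delete the last character.
For "isixwfqkbr", step one produces "oyodclwqhx"; step two turns that into "oyodclwqh".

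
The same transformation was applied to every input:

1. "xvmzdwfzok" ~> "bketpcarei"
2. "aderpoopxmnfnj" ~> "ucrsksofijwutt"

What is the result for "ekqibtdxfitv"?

The rule is to swap the front and back halves of the string, then shift every letter 5 places forward in the alphabet (wrapping around).
Working it through for "ekqibtdxfitv": intermediate "dxfitvekqibt", final "icknyajpvngy".

icknyajpvngy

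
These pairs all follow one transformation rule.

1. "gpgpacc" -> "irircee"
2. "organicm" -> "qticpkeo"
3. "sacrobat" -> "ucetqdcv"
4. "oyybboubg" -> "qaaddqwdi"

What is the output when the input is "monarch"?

What's happening: shift every letter 2 places forward in the alphabet (wrapping around).
"monarch" → "oqpctej".

oqpctej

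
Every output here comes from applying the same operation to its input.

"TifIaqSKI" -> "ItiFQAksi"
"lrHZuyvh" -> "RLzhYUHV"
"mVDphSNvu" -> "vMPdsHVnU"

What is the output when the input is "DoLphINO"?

The transformation: swap each adjacent pair of characters (1↔2, 3↔4, ...), then flip the case of every letter.
So "DoLphINO" becomes "OdPliHon".

OdPliHon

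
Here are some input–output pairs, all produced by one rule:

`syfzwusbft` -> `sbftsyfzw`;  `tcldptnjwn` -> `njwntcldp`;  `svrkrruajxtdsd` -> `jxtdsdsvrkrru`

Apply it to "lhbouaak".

aaklhbo

The pattern: swap the front and back halves of the string, then delete the first character.
Applying both steps to "lhbouaak": "uaaklhbo", then "aaklhbo".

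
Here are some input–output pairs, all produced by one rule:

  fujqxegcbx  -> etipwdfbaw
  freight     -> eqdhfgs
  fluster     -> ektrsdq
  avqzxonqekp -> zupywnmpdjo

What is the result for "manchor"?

lzmbgnq

The transformation: shift every letter 1 place backward in the alphabet (wrapping around).
For "manchor" the result is "lzmbgnq".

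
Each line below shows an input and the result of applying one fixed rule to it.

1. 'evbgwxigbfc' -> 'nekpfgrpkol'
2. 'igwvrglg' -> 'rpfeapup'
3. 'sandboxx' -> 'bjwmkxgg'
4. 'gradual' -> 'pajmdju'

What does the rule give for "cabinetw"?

In each case the input is transformed by: shift every letter 9 places forward in the alphabet (wrapping around).
Doing the same to "cabinetw": "ljkrwncf".

ljkrwncf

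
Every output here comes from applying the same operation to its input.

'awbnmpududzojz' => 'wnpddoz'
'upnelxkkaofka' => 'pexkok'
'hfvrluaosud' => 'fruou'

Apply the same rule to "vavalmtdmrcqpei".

Looking at the pairs, the operation is to keep every other character starting from the second (positions 2nd, 4th, 6th, ...).
Applying that to "vavalmtdmrcqpei" gives "aamdrqe".

aamdrqe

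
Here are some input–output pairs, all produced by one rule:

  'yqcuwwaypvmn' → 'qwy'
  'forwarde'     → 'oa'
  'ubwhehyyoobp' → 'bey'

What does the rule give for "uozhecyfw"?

oe

Each output is the input with this applied: keep one character in every 3, starting at position 2 (positions 2nd, 5th, 8th, ...), then delete the last character.
Working it through for "uozhecyfw": intermediate "oef", final "oe".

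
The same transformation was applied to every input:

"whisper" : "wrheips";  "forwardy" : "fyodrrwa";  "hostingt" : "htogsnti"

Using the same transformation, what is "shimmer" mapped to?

The transformation: take characters alternately from the front and the back (1st, last, 2nd, 2nd-last, ...).
Doing the same to "shimmer": "srheimm".

srheimm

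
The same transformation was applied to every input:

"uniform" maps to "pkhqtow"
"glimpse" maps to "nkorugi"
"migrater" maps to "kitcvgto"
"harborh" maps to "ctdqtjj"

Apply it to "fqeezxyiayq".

sggbzakcash

The pattern: move the first character to the end, then shift every letter 2 places forward in the alphabet (wrapping around).
Applying both steps to "fqeezxyiayq": "qeezxyiayqf", then "sggbzakcash".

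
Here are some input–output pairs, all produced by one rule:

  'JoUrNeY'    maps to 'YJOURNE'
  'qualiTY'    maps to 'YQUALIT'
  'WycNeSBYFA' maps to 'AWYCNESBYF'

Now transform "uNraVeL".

The pattern: move the last character to the front, then convert every letter to uppercase.
Working it through for "uNraVeL": intermediate "LuNraVe", final "LUNRAVE".

LUNRAVE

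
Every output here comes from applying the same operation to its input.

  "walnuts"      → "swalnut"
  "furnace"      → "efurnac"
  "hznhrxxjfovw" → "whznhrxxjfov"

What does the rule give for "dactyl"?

ldacty

Rule — move the last character to the front.
So "dactyl" becomes "ldacty".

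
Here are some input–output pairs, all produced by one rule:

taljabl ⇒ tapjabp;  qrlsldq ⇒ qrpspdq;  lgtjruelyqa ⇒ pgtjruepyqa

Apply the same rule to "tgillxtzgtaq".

tgippxtzgtaq

In each case the input is transformed by: replace every "l" with "p".
On "tgillxtzgtaq" that produces "tgippxtzgtaq".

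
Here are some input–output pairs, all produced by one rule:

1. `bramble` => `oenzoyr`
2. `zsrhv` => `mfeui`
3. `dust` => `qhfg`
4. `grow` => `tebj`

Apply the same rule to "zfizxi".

In each case the input is transformed by: shift every letter 13 places forward in the alphabet (wrapping around) — i.e. ROT13.
For "zfizxi" the result is "msvmkv".

msvmkv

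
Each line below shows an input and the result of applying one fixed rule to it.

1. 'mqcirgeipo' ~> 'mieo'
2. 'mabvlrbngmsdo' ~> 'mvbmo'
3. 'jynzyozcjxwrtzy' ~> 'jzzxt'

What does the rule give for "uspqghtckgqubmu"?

uqtgb

The pattern: keep one character in every 3, starting at position 1 (positions 1st, 4th, 7th, ...).
On "uspqghtckgqubmu" that produces "uqtgb".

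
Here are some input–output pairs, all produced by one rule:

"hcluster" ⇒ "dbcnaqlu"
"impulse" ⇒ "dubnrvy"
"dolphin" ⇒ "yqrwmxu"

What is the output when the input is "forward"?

fjamoxa

The transformation: shift every letter 9 places forward in the alphabet (wrapping around), then move the first 3 characters to the end (rotate left by 3).
Working it through for "forward": intermediate "oxafjam", final "fjamoxa".
(Check on "hcluster": → "qludbcna" → "dbcnaqlu" ✓)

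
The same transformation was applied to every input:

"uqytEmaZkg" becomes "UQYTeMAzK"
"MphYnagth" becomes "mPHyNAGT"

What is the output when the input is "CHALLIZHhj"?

challizhH

Rule — flip the case of every letter, then delete the last character.
On "CHALLIZHhj": the first step gives "challizhHJ", and the second then gives "challizhH".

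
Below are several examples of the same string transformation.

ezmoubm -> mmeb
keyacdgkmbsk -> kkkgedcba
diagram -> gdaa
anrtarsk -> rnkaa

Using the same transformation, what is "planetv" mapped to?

The rule is to sort the characters into reverse alphabetical order, then delete the first 3 characters.
For "planetv", step one produces "vtpnlea"; step two turns that into "nlea".

nlea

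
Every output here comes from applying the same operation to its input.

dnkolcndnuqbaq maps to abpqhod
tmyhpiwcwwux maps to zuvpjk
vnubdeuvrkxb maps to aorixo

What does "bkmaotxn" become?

Looking at the pairs, the operation is to shift every letter 13 places forward in the alphabet (wrapping around) — i.e. ROT13, then keep every other character starting from the second (positions 2nd, 4th, 6th, ...).
Starting from "bkmaotxn": after the first operation, "oxznbgka"; after the second, "xnga".

xnga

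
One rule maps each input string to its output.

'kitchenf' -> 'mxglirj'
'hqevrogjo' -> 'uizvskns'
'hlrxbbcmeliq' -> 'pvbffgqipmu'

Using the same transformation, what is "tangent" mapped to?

erkirx

Each output is the input with this applied: shift every letter 4 places forward in the alphabet (wrapping around), then delete the first character.
Starting from "tangent": after the first operation, "xerkirx"; after the second, "erkirx".
(Check on "hlrxbbcmeliq": → "lpvbffgqipmu" → "pvbffgqipmu" ✓)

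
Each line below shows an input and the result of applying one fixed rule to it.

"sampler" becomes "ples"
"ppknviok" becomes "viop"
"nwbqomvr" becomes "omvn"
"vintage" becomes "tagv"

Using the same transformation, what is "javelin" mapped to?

elij

The rule is to swap the first and last characters, then keep only the last 4 characters.
Applying that to "javelin" gives "elij".
(Check on "ppknviok": → "kpknviop" → "viop" ✓)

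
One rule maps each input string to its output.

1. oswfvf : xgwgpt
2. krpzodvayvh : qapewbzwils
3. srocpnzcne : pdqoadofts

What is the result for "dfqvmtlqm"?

rwnumrneg

The rule is to move the first 2 characters to the end (rotate left by 2), then shift every letter 1 place forward in the alphabet (wrapping around).
"dfqvmtlqm" → "qvmtlqmdf" → "rwnumrneg".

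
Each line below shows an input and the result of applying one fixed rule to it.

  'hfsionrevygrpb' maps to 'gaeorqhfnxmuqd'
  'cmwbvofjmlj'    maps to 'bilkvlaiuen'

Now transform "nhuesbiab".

magzthdar

Looking at the pairs, the operation is to shift every letter 1 place backward in the alphabet (wrapping around), then take characters alternately from the front and the back (1st, last, 2nd, 2nd-last, ...).
Starting from "nhuesbiab": after the first operation, "mgtdrahza"; after the second, "magzthdar".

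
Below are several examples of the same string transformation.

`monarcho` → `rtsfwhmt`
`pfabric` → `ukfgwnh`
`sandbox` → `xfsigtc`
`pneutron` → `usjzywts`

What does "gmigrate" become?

The pattern: shift every letter 5 places forward in the alphabet (wrapping around).
"gmigrate" → "lrnlwfyj".

lrnlwfyj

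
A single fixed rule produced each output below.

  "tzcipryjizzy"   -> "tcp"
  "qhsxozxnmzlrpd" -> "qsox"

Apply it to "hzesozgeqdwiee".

The transformation: keep every other character starting from the first (positions 1st, 3rd, 5th, ...), then delete the last 3 characters.
Working it through for "hzesozgeqdwiee": intermediate "heogqwe", final "heog".
(Check on "tzcipryjizzy": → "tcpyiz" → "tcp" ✓)

heog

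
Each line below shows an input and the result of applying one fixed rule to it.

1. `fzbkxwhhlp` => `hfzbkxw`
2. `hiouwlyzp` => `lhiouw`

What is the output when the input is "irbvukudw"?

kirbvu

The rule is to delete the last 3 characters, then move the last character to the front.
"irbvukudw" → "irbvuk" → "kirbvu".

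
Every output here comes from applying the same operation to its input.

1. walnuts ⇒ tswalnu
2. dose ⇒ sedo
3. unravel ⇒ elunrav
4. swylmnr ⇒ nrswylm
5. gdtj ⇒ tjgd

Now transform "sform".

rmsfo

The pattern: move the last 2 characters to the front (rotate right by 2).
Doing the same to "sform": "rmsfo".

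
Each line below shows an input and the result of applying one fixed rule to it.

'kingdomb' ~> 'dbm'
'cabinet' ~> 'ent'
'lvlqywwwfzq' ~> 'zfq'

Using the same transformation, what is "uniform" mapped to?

rom

Rule — swap each adjacent pair of characters (1↔2, 3↔4, ...), then keep only the last 3 characters.
Applying both steps to "uniform": "nufirom", then "rom".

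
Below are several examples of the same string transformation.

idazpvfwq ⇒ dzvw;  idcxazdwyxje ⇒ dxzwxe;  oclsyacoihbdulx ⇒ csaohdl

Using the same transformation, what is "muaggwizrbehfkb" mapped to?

The pattern: keep every other character starting from the second (positions 2nd, 4th, 6th, ...).
For "muaggwizrbehfkb" the result is "ugwzbhk".

ugwzbhk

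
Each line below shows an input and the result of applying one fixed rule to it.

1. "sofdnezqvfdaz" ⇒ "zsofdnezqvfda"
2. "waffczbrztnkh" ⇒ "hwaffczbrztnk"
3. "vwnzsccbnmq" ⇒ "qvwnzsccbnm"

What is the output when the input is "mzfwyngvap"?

pmzfwyngva

The rule is to move the last character to the front.
Applying that to "mzfwyngvap" gives "pmzfwyngva".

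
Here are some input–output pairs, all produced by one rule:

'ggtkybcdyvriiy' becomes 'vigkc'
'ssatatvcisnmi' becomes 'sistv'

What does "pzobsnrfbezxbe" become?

ebpbr

What's happening: keep one character in every 3, starting at position 1 (positions 1st, 4th, 7th, ...), then move the first 3 characters to the end (rotate left by 3).
Working it through for "pzobsnrfbezxbe": intermediate "pbreb", final "ebpbr".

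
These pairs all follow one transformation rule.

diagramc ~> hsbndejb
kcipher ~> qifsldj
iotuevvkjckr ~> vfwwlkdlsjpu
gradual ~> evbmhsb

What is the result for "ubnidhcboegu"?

Rule — move the first 3 characters to the end (rotate left by 3), then shift every letter 1 place forward in the alphabet (wrapping around).
For "ubnidhcboegu", step one produces "idhcboeguubn"; step two turns that into "jeidcpfhvvco".

jeidcpfhvvco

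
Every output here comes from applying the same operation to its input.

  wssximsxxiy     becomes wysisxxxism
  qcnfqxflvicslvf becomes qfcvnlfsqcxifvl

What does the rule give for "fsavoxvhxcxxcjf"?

ffsjacvxoxxcvxh

What's happening: take characters alternately from the front and the back (1st, last, 2nd, 2nd-last, ...).
Applying that to "fsavoxvhxcxxcjf" gives "ffsjacvxoxxcvxh".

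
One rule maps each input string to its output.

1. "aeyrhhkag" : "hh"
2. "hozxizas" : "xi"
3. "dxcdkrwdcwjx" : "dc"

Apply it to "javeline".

The pattern: move the last 3 characters to the front (rotate right by 3), then keep only the last 2 characters.
On "javeline": the first step gives "inejavel", and the second then gives "el".
(Check on "aeyrhhkag": → "kagaeyrhh" → "hh" ✓)

el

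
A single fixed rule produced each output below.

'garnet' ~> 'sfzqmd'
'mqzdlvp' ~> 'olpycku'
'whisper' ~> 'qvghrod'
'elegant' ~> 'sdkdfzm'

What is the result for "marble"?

dlzqak

In each case the input is transformed by: shift every letter 1 place backward in the alphabet (wrapping around), then move the last character to the front.
Working it through for "marble": intermediate "lzqakd", final "dlzqak".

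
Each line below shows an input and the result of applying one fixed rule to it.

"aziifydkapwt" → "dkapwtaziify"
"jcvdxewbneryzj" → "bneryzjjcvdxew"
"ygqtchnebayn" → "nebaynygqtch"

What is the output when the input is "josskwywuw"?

What's happening: swap the front and back halves of the string.
Doing the same to "josskwywuw": "wywuwjossk".

wywuwjossk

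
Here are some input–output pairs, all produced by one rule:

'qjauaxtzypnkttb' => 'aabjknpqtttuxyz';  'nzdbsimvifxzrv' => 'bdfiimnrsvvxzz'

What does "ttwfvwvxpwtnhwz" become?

fhnptttvvwwwwxz

The pattern: sort the characters into alphabetical order.
Applying that to "ttwfvwvxpwtnhwz" gives "fhnptttvvwwwwxz".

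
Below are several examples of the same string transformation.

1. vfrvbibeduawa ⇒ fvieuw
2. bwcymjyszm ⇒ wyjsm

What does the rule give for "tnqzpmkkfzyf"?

Rule — keep every other character starting from the second (positions 2nd, 4th, 6th, ...).
"tnqzpmkkfzyf" → "nzmkzf".

nzmkzf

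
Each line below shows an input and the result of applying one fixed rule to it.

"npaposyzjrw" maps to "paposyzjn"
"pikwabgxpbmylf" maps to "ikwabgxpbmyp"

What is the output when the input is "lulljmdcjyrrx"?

ulljmdcjyrl

Each output is the input with this applied: delete the last 2 characters, then move the first character to the end.
For "lulljmdcjyrrx", step one produces "lulljmdcjyr"; step two turns that into "ulljmdcjyrl".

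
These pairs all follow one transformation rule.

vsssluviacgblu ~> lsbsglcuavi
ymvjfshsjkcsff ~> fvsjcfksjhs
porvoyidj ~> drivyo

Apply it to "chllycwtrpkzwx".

wlzlkypcrwt

What's happening: take characters alternately from the front and the back (1st, last, 2nd, 2nd-last, ...), then delete the first 3 characters.
So "chllycwtrpkzwx" becomes "wlzlkypcrwt".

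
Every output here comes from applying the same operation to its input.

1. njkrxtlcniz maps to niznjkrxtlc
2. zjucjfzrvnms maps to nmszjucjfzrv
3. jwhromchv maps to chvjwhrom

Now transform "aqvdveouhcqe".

The transformation: move the last 3 characters to the front (rotate right by 3).
Applying that to "aqvdveouhcqe" gives "cqeaqvdveouh".

cqeaqvdveouh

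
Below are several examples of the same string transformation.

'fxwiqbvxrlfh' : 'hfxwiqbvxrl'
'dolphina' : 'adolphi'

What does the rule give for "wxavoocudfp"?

The pattern: move the last 2 characters to the front (rotate right by 2), then delete the first character.
Working it through for "wxavoocudfp": intermediate "fpwxavoocud", final "pwxavoocud".

pwxavoocud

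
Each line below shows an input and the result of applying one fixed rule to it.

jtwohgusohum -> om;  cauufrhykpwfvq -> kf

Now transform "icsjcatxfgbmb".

fm

The rule is to keep one character in every 3, starting at position 3 (positions 3rd, 6th, 9th, ...), then delete the first 2 characters.
Applying that to "icsjcatxfgbmb" gives "fm".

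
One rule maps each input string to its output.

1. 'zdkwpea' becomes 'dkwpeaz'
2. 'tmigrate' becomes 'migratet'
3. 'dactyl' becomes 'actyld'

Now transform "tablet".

Rule — move the first character to the end.
For "tablet" the result is "ablett".

ablett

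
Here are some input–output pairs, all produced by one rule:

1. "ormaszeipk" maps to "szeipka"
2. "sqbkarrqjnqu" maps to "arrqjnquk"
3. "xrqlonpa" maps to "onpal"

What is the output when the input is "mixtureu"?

In each case the input is transformed by: delete the first 3 characters, then move the first character to the end.
For "mixtureu", step one produces "tureu"; step two turns that into "ureut".
(Check on "sqbkarrqjnqu": → "karrqjnqu" → "arrqjnquk" ✓)

ureut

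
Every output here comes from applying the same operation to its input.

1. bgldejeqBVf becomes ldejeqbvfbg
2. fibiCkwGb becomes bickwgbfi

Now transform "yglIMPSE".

Looking at the pairs, the operation is to move the first 2 characters to the end (rotate left by 2), then convert every letter to lowercase.
On "yglIMPSE": the first step gives "lIMPSEyg", and the second then gives "limpseyg".

limpseyg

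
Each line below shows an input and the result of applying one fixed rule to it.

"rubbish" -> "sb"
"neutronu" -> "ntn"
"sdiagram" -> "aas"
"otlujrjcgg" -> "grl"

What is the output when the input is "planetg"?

The transformation: reverse the string, then keep one character in every 3, starting at position 2 (positions 2nd, 5th, 8th, ...).
On "planetg": the first step gives "gtenalp", and the second then gives "ta".

ta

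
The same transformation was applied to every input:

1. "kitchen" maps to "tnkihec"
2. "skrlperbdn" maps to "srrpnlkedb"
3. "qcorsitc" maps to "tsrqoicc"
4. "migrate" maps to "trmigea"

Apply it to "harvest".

vtsrhea

Looking at the pairs, the operation is to sort the characters into reverse alphabetical order.
Doing the same to "harvest": "vtsrhea".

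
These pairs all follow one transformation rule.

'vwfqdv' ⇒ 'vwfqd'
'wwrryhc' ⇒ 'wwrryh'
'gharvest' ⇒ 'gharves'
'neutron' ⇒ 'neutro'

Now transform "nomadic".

nomadi

The rule is to delete the last character.
"nomadic" → "nomadi".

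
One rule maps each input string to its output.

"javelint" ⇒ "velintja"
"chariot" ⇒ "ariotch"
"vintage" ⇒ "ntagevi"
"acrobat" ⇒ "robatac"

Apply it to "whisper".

Each output is the input with this applied: move the first 2 characters to the end (rotate left by 2).
On "whisper" that produces "isperwh".

isperwh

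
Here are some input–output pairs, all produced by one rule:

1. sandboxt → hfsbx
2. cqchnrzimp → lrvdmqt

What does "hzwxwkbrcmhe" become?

baofvgqli

The pattern: shift every letter 4 places forward in the alphabet (wrapping around), then delete the first 3 characters.
Applying that to "hzwxwkbrcmhe" gives "baofvgqli".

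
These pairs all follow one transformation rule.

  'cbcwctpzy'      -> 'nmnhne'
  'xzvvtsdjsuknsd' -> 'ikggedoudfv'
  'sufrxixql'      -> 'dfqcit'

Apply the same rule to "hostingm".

The rule is to shift every letter 11 places forward in the alphabet (wrapping around), then delete the last 3 characters.
Applying that to "hostingm" gives "szdet".
(Check on "cbcwctpzy": → "nmnhneakj" → "nmnhne" ✓)

szdet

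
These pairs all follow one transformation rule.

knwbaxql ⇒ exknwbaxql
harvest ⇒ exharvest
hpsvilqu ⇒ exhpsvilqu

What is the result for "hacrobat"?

Rule — prepend "ex".
So "hacrobat" becomes "exhacrobat".

exhacrobat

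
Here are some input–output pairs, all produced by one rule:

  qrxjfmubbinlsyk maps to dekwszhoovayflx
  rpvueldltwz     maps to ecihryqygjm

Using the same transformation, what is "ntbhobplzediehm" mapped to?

Rule — shift every letter 13 places forward in the alphabet (wrapping around) — i.e. ROT13.
For "ntbhobplzediehm" the result is "agoubocymrqvruz".

agoubocymrqvruz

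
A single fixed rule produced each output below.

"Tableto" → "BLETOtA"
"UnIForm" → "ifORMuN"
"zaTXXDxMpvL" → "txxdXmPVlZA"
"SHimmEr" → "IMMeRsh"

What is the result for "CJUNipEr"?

unIPeRcj

Rule — move the first 2 characters to the end (rotate left by 2), then flip the case of every letter.
On "CJUNipEr": the first step gives "UNipErCJ", and the second then gives "unIPeRcj".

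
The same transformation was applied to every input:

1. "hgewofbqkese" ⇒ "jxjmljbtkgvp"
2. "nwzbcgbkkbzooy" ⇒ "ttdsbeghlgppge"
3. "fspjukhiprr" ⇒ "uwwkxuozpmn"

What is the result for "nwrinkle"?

pqjsbwns

The rule is to shift every letter 5 places forward in the alphabet (wrapping around), then move the last 3 characters to the front (rotate right by 3).
Starting from "nwrinkle": after the first operation, "sbwnspqj"; after the second, "pqjsbwns".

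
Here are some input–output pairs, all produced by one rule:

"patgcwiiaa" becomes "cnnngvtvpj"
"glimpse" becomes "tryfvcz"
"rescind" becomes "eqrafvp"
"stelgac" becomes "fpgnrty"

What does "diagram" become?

qzvnnet

Each output is the input with this applied: shift every letter 13 places forward in the alphabet (wrapping around) — i.e. ROT13, then take characters alternately from the front and the back (1st, last, 2nd, 2nd-last, ...).
"diagram" → "qvntenz" → "qzvnnet".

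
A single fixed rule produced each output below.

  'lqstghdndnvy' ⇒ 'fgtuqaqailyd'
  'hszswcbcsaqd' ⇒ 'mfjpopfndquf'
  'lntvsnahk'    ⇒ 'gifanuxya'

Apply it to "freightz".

Rule — shift every letter 13 places forward in the alphabet (wrapping around) — i.e. ROT13, then move the first 2 characters to the end (rotate left by 2).
"freightz" → "servtugm" → "rvtugmse".

rvtugmse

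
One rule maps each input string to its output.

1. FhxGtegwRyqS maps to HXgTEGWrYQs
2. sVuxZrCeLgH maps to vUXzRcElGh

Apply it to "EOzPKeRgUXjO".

The rule is to flip the case of every letter, then delete the first character.
Applying both steps to "EOzPKeRgUXjO": "eoZpkErGuxJo", then "oZpkErGuxJo".

oZpkErGuxJo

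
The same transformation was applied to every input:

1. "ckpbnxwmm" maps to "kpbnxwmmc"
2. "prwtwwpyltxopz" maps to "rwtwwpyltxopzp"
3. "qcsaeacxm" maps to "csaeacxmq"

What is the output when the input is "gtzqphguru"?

The transformation: move the first character to the end.
For "gtzqphguru" the result is "tzqphgurug".

tzqphgurug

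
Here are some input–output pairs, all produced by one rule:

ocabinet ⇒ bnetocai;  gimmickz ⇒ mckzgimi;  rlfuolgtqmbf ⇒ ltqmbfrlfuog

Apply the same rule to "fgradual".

aualfgrd

Looking at the pairs, the operation is to swap the front and back halves of the string, then swap the first and last characters.
"fgradual" → "dualfgra" → "aualfgrd".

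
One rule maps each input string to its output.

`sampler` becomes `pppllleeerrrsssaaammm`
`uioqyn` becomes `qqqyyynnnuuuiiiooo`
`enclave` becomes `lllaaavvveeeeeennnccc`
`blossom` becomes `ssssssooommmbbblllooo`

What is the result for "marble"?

The transformation: move the first 3 characters to the end (rotate left by 3), then repeat every character 3 times.
Doing the same to "marble": "bbbllleeemmmaaarrr".
(Check on "enclave": → "laveenc" → "lllaaavvveeeeeennnccc" ✓)

bbbllleeemmmaaarrr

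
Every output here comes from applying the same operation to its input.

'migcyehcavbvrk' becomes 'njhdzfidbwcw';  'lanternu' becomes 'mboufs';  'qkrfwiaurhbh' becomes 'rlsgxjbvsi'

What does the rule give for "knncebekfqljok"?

loodfcflgrmk

Each output is the input with this applied: shift every letter 1 place forward in the alphabet (wrapping around), then delete the last 2 characters.
On "knncebekfqljok": the first step gives "loodfcflgrmkpl", and the second then gives "loodfcflgrmk".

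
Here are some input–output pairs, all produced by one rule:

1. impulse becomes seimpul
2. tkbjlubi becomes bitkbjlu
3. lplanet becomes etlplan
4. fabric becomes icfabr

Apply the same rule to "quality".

tyquali

Each output is the input with this applied: move the last 2 characters to the front (rotate right by 2).
On "quality" that produces "tyquali".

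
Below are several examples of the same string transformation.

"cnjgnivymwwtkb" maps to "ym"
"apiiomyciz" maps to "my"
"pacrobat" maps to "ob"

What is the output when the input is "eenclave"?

la

Each output is the input with this applied: swap the front and back halves of the string, then keep only the first 2 characters.
For "eenclave" the result is "la".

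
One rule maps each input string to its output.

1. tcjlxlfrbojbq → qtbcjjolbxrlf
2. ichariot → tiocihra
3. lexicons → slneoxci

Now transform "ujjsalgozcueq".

quejujcszaolg

What's happening: reverse the string, then take characters alternately from the front and the back (1st, last, 2nd, 2nd-last, ...).
On "ujjsalgozcueq": the first step gives "qeuczoglasjju", and the second then gives "quejujcszaolg".
(Check on "tcjlxlfrbojbq": → "qbjobrflxljct" → "qtbcjjolbxrlf" ✓)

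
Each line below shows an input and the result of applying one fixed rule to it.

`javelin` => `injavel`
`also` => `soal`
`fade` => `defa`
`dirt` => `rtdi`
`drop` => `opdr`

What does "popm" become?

pmpo

Rule — move the last 2 characters to the front (rotate right by 2).
Applying that to "popm" gives "pmpo".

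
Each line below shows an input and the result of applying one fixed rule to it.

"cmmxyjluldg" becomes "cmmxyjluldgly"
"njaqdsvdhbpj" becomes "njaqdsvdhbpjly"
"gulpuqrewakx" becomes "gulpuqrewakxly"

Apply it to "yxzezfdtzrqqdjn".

yxzezfdtzrqqdjnly

Rule — append "ly".
So "yxzezfdtzrqqdjn" becomes "yxzezfdtzrqqdjnly".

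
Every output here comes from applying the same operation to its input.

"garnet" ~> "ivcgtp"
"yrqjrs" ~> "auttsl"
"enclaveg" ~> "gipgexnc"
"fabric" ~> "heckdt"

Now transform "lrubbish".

njtuwkdd

What's happening: take characters alternately from the front and the back (1st, last, 2nd, 2nd-last, ...), then shift every letter 2 places forward in the alphabet (wrapping around).
Working it through for "lrubbish": intermediate "lhrsuibb", final "njtuwkdd".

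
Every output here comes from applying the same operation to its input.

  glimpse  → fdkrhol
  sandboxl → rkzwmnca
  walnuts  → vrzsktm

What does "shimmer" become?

The pattern: shift every letter 1 place backward in the alphabet (wrapping around), then take characters alternately from the front and the back (1st, last, 2nd, 2nd-last, ...).
Applying both steps to "shimmer": "rghlldq", then "rqgdhll".
(Check on "sandboxl": → "rzmcanwk" → "rkzwmnca" ✓)

rqgdhll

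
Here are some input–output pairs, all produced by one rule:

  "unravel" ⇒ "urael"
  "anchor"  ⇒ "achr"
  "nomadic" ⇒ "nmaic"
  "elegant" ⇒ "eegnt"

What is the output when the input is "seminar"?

smiar

The pattern: double every character, then keep one character in every 3, starting at position 2 (positions 2nd, 5th, 8th, ...).
Starting from "seminar": after the first operation, "sseemmiinnaarr"; after the second, "smiar".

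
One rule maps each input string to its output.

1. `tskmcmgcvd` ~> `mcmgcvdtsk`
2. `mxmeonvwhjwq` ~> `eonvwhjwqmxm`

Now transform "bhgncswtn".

Each output is the input with this applied: move the first 3 characters to the end (rotate left by 3).
So "bhgncswtn" becomes "ncswtnbhg".

ncswtnbhg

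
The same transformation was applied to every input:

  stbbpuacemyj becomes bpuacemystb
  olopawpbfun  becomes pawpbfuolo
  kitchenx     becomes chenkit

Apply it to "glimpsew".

Rule — delete the last character, then move the first 3 characters to the end (rotate left by 3).
Starting from "glimpsew": after the first operation, "glimpse"; after the second, "mpsegli".

mpsegli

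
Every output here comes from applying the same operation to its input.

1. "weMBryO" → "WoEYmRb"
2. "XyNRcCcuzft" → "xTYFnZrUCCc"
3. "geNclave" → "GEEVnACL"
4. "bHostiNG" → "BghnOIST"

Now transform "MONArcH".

mhoCnRa

What's happening: take characters alternately from the front and the back (1st, last, 2nd, 2nd-last, ...), then flip the case of every letter.
Starting from "MONArcH": after the first operation, "MHOcNrA"; after the second, "mhoCnRa".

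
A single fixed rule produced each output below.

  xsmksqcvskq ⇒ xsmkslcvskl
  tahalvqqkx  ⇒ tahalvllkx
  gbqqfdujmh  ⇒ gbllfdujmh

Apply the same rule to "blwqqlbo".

blwlllbo

Each output is the input with this applied: replace every "q" with "l".
Doing the same to "blwqqlbo": "blwlllbo".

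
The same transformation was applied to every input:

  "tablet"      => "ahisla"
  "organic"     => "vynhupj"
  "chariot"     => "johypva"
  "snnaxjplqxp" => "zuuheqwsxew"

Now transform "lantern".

The transformation: shift every letter 7 places forward in the alphabet (wrapping around).
For "lantern" the result is "shualyu".

shualyu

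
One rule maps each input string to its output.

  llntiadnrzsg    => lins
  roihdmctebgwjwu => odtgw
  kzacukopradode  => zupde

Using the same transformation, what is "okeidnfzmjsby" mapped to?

kdzs

The rule is to keep one character in every 3, starting at position 2 (positions 2nd, 5th, 8th, ...).
Doing the same to "okeidnfzmjsby": "kdzs".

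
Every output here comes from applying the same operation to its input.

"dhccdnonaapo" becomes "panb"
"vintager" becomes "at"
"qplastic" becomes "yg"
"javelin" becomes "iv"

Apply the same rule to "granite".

What's happening: shift every letter 13 places forward in the alphabet (wrapping around) — i.e. ROT13, then keep one character in every 3, starting at position 3 (positions 3rd, 6th, 9th, ...).
"granite" → "tenavgr" → "ng".
(Check on "qplastic": → "dcynfgvp" → "yg" ✓)

ng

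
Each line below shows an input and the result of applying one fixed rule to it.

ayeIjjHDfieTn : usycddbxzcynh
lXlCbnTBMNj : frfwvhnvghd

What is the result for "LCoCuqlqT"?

Each output is the input with this applied: shift every letter 6 places backward in the alphabet (wrapping around), then convert every letter to lowercase.
Applying both steps to "LCoCuqlqT": "FWiWokfkN", then "fwiwokfkn".

fwiwokfkn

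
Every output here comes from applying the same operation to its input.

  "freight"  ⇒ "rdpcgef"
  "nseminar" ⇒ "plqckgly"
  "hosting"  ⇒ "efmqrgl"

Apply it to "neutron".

What's happening: shift every letter 2 places backward in the alphabet (wrapping around), then move the last character to the front.
For "neutron", step one produces "lcsrpml"; step two turns that into "llcsrpm".

llcsrpm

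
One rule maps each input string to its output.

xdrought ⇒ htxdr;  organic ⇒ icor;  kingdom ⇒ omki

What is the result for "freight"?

htfr

The rule is to move the last 2 characters to the front (rotate right by 2), then delete the last 3 characters.
Applying both steps to "freight": "htfreig", then "htfr".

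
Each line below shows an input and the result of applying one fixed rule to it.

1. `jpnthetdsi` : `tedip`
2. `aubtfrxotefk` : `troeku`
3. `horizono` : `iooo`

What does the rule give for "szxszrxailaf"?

The rule is to move the first 3 characters to the end (rotate left by 3), then keep every other character starting from the first (positions 1st, 3rd, 5th, ...).
For "szxszrxailaf", step one produces "szrxailafszx"; step two turns that into "sralfz".

sralfz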